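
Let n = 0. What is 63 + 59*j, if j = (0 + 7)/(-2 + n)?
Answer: -287/2 ≈ -143.50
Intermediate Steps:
j = -7/2 (j = (0 + 7)/(-2 + 0) = 7/(-2) = -1/2*7 = -7/2 ≈ -3.5000)
63 + 59*j = 63 + 59*(-7/2) = 63 - 413/2 = -287/2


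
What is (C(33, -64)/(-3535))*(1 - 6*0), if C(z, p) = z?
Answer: -33/3535 ≈ -0.0093352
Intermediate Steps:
(C(33, -64)/(-3535))*(1 - 6*0) = (33/(-3535))*(1 - 6*0) = (33*(-1/3535))*(1 + 0) = -33/3535*1 = -33/3535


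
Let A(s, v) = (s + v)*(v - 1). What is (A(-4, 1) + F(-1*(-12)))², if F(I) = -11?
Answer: 121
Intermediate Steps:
A(s, v) = (-1 + v)*(s + v) (A(s, v) = (s + v)*(-1 + v) = (-1 + v)*(s + v))
(A(-4, 1) + F(-1*(-12)))² = ((1² - 1*(-4) - 1*1 - 4*1) - 11)² = ((1 + 4 - 1 - 4) - 11)² = (0 - 11)² = (-11)² = 121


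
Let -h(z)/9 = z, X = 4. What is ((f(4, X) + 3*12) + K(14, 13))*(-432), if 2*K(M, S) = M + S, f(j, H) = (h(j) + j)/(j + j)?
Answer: -19656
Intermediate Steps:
h(z) = -9*z
f(j, H) = -4 (f(j, H) = (-9*j + j)/(j + j) = (-8*j)/((2*j)) = (-8*j)*(1/(2*j)) = -4)
K(M, S) = M/2 + S/2 (K(M, S) = (M + S)/2 = M/2 + S/2)
((f(4, X) + 3*12) + K(14, 13))*(-432) = ((-4 + 3*12) + ((½)*14 + (½)*13))*(-432) = ((-4 + 36) + (7 + 13/2))*(-432) = (32 + 27/2)*(-432) = (91/2)*(-432) = -19656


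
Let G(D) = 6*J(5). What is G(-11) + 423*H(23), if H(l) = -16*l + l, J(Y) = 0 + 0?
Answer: -145935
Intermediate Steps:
J(Y) = 0
G(D) = 0 (G(D) = 6*0 = 0)
H(l) = -15*l
G(-11) + 423*H(23) = 0 + 423*(-15*23) = 0 + 423*(-345) = 0 - 145935 = -145935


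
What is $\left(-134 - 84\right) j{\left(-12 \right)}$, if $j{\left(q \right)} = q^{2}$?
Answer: $-31392$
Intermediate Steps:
$\left(-134 - 84\right) j{\left(-12 \right)} = \left(-134 - 84\right) \left(-12\right)^{2} = \left(-134 - 84\right) 144 = \left(-218\right) 144 = -31392$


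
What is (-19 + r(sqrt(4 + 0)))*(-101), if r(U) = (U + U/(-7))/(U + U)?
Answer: 13130/7 ≈ 1875.7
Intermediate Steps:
r(U) = 3/7 (r(U) = (U + U*(-1/7))/((2*U)) = (U - U/7)*(1/(2*U)) = (6*U/7)*(1/(2*U)) = 3/7)
(-19 + r(sqrt(4 + 0)))*(-101) = (-19 + 3/7)*(-101) = -130/7*(-101) = 13130/7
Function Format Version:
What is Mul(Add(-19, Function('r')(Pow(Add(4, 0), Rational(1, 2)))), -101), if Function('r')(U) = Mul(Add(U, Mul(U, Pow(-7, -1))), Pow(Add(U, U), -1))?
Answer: Rational(13130, 7) ≈ 1875.7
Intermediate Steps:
Function('r')(U) = Rational(3, 7) (Function('r')(U) = Mul(Add(U, Mul(U, Rational(-1, 7))), Pow(Mul(2, U), -1)) = Mul(Add(U, Mul(Rational(-1, 7), U)), Mul(Rational(1, 2), Pow(U, -1))) = Mul(Mul(Rational(6, 7), U), Mul(Rational(1, 2), Pow(U, -1))) = Rational(3, 7))
Mul(Add(-19, Function('r')(Pow(Add(4, 0), Rational(1, 2)))), -101) = Mul(Add(-19, Rational(3, 7)), -101) = Mul(Rational(-130, 7), -101) = Rational(13130, 7)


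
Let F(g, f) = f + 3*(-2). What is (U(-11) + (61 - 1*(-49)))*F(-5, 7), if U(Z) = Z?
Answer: 99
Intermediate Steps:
F(g, f) = -6 + f (F(g, f) = f - 6 = -6 + f)
(U(-11) + (61 - 1*(-49)))*F(-5, 7) = (-11 + (61 - 1*(-49)))*(-6 + 7) = (-11 + (61 + 49))*1 = (-11 + 110)*1 = 99*1 = 99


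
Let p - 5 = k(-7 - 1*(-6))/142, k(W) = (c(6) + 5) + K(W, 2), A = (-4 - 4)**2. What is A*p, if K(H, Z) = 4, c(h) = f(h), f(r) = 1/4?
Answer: 23016/71 ≈ 324.17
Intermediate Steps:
f(r) = 1/4 (f(r) = 1*(1/4) = 1/4)
c(h) = 1/4
A = 64 (A = (-8)**2 = 64)
k(W) = 37/4 (k(W) = (1/4 + 5) + 4 = 21/4 + 4 = 37/4)
p = 2877/568 (p = 5 + (37/4)/142 = 5 + (37/4)*(1/142) = 5 + 37/568 = 2877/568 ≈ 5.0651)
A*p = 64*(2877/568) = 23016/71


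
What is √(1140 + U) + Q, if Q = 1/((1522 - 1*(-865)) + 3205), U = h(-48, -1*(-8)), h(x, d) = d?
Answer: 1/5592 + 2*√287 ≈ 33.882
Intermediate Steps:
U = 8 (U = -1*(-8) = 8)
Q = 1/5592 (Q = 1/((1522 + 865) + 3205) = 1/(2387 + 3205) = 1/5592 ≈ 0.00017883)
√(1140 + U) + Q = √(1140 + 8) + 1/5592 = √1148 + 1/5592 = 2*√287 + 1/5592 = 1/5592 + 2*√287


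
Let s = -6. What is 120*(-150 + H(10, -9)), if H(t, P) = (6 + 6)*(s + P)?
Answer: -39600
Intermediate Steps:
H(t, P) = -72 + 12*P (H(t, P) = (6 + 6)*(-6 + P) = 12*(-6 + P) = -72 + 12*P)
120*(-150 + H(10, -9)) = 120*(-150 + (-72 + 12*(-9))) = 120*(-150 + (-72 - 108)) = 120*(-150 - 180) = 120*(-330) = -39600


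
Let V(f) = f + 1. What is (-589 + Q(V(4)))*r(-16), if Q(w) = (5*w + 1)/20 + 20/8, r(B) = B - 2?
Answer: 52668/5 ≈ 10534.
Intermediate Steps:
r(B) = -2 + B
V(f) = 1 + f
Q(w) = 51/20 + w/4 (Q(w) = (1 + 5*w)*(1/20) + 20*(⅛) = (1/20 + w/4) + 5/2 = 51/20 + w/4)
(-589 + Q(V(4)))*r(-16) = (-589 + (51/20 + (1 + 4)/4))*(-2 - 16) = (-589 + (51/20 + (¼)*5))*(-18) = (-589 + (51/20 + 5/4))*(-18) = (-589 + 19/5)*(-18) = -2926/5*(-18) = 52668/5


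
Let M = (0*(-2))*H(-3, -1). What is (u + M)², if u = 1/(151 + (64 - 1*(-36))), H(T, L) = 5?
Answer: 1/63001 ≈ 1.5873e-5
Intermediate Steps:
u = 1/251 (u = 1/(151 + (64 + 36)) = 1/(151 + 100) = 1/251 ≈ 0.0039841)
M = 0 (M = (0*(-2))*5 = 0*5 = 0)
(u + M)² = (1/251 + 0)² = (1/251)² = 1/63001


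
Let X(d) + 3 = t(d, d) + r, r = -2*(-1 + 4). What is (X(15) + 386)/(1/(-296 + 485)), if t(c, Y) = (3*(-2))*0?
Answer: 71253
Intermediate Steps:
t(c, Y) = 0 (t(c, Y) = -6*0 = 0)
r = -6 (r = -2*3 = -6)
X(d) = -9 (X(d) = -3 + (0 - 6) = -3 - 6 = -9)
(X(15) + 386)/(1/(-296 + 485)) = (-9 + 386)/(1/(-296 + 485)) = 377/1/189 = 377/(1/189) = 189*377 = 71253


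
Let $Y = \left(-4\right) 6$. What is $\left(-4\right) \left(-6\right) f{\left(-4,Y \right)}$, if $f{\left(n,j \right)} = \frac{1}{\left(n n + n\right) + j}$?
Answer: $-2$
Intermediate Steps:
$Y = -24$
$f{\left(n,j \right)} = \frac{1}{j + n + n^{2}}$ ($f{\left(n,j \right)} = \frac{1}{\left(n^{2} + n\right) + j} = \frac{1}{\left(n + n^{2}\right) + j} = \frac{1}{j + n + n^{2}}$)
$\left(-4\right) \left(-6\right) f{\left(-4,Y \right)} = \frac{\left(-4\right) \left(-6\right)}{-24 - 4 + \left(-4\right)^{2}} = \frac{24}{-24 - 4 + 16} = \frac{24}{-12} = 24 \left(- \frac{1}{12}\right) = -2$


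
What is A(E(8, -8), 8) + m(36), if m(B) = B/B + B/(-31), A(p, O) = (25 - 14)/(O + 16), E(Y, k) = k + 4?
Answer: 221/744 ≈ 0.29704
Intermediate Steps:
E(Y, k) = 4 + k
A(p, O) = 11/(16 + O)
m(B) = 1 - B/31 (m(B) = 1 + B*(-1/31) = 1 - B/31)
A(E(8, -8), 8) + m(36) = 11/(16 + 8) + (1 - 1/31*36) = 11/24 + (1 - 36/31) = 11*(1/24) - 5/31 = 11/24 - 5/31 = 221/744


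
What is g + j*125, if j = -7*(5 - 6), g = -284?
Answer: 591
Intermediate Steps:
j = 7 (j = -7*(-1) = 7)
g + j*125 = -284 + 7*125 = -284 + 875 = 591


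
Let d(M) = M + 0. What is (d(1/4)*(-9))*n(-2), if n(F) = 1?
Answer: -9/4 ≈ -2.2500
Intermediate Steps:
d(M) = M
(d(1/4)*(-9))*n(-2) = (-9/4)*1 = ((¼)*(-9))*1 = -9/4*1 = -9/4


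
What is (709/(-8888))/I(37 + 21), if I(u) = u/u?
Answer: -709/8888 ≈ -0.079770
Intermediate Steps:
I(u) = 1
(709/(-8888))/I(37 + 21) = (709/(-8888))/1 = (709*(-1/8888))*1 = -709/8888*1 = -709/8888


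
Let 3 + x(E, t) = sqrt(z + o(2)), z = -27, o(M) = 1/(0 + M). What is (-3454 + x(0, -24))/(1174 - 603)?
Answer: -3457/571 + I*sqrt(106)/1142 ≈ -6.0543 + 0.0090154*I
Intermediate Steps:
o(M) = 1/M
x(E, t) = -3 + I*sqrt(106)/2 (x(E, t) = -3 + sqrt(-27 + 1/2) = -3 + sqrt(-53/2) = -3 + I*sqrt(106)/2)
(-3454 + x(0, -24))/(1174 - 603) = (-3454 + (-3 + I*sqrt(106)/2))/(1174 - 603) = (-3457 + I*sqrt(106)/2)/571 = (-3457 + I*sqrt(106)/2)*(1/571) = -3457/571 + I*sqrt(106)/1142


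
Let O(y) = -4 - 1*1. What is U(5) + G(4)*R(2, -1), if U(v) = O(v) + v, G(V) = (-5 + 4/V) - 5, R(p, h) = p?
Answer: -18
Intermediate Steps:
G(V) = -10 + 4/V
O(y) = -5 (O(y) = -4 - 1 = -5)
U(v) = -5 + v
U(5) + G(4)*R(2, -1) = (-5 + 5) + (-10 + 4/4)*2 = 0 + (-10 + 4*(1/4))*2 = 0 + (-10 + 1)*2 = 0 - 9*2 = 0 - 18 = -18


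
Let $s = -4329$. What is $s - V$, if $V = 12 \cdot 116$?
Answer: $-5721$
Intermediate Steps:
$V = 1392$
$s - V = -4329 - 1392 = -5721$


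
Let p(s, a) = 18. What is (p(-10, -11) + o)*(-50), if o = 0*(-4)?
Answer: -900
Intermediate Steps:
o = 0
(p(-10, -11) + o)*(-50) = (18 + 0)*(-50) = 18*(-50) = -900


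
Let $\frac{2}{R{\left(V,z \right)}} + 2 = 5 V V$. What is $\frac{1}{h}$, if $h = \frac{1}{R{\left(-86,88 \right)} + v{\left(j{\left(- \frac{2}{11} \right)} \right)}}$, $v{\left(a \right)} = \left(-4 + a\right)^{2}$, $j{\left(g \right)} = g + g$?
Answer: $\frac{42598777}{2237169} \approx 19.041$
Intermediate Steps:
$j{\left(g \right)} = 2 g$
$R{\left(V,z \right)} = \frac{2}{-2 + 5 V^{2}}$ ($R{\left(V,z \right)} = \frac{2}{-2 + 5 V V} = \frac{2}{-2 + 5 V^{2}}$)
$h = \frac{2237169}{42598777}$ ($h = \frac{1}{\frac{2}{-2 + 5 \left(-86\right)^{2}} + \left(-4 + 2 \left(- \frac{2}{11}\right)\right)^{2}} = \frac{1}{\frac{2}{-2 + 5 \cdot 7396} + \left(-4 + 2 \left(\left(-2\right) \frac{1}{11}\right)\right)^{2}} = \frac{1}{\frac{2}{-2 + 36980} + \left(-4 + 2 \left(- \frac{2}{11}\right)\right)^{2}} = \frac{1}{\frac{2}{36978} + \left(-4 - \frac{4}{11}\right)^{2}} = \frac{1}{2 \cdot \frac{1}{36978} + \left(- \frac{48}{11}\right)^{2}} = \frac{1}{\frac{1}{18489} + \frac{2304}{121}} = \frac{1}{\frac{42598777}{2237169}} = \frac{2237169}{42598777} \approx 0.052517$)
$\frac{1}{h} = \frac{1}{\frac{2237169}{42598777}} = \frac{42598777}{2237169}$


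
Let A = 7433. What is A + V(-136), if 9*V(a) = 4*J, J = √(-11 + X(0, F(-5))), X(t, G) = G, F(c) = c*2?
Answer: 7433 + 4*I*√21/9 ≈ 7433.0 + 2.0367*I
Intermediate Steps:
F(c) = 2*c
J = I*√21 (J = √(-11 + 2*(-5)) = √(-11 - 10) = √(-21) = I*√21 ≈ 4.5826*I)
V(a) = 4*I*√21/9 (V(a) = (4*(I*√21))/9 = (4*I*√21)/9 = 4*I*√21/9)
A + V(-136) = 7433 + 4*I*√21/9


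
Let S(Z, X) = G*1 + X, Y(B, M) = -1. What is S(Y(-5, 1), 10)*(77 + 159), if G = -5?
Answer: 1180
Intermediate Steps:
S(Z, X) = -5 + X (S(Z, X) = -5*1 + X = -5 + X)
S(Y(-5, 1), 10)*(77 + 159) = (-5 + 10)*(77 + 159) = 5*236 = 1180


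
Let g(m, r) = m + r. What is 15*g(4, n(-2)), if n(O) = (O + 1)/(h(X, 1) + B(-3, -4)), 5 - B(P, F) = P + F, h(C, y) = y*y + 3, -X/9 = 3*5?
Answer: 945/16 ≈ 59.063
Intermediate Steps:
X = -135 (X = -27*5 = -9*15 = -135)
h(C, y) = 3 + y**2 (h(C, y) = y**2 + 3 = 3 + y**2)
B(P, F) = 5 - F - P (B(P, F) = 5 - (P + F) = 5 - (F + P) = 5 + (-F - P) = 5 - F - P)
n(O) = 1/16 + O/16 (n(O) = (O + 1)/((3 + 1**2) + (5 - 1*(-4) - 1*(-3))) = (1 + O)/((3 + 1) + (5 + 4 + 3)) = (1 + O)/(4 + 12) = (1 + O)/16 = (1 + O)*(1/16) = 1/16 + O/16)
15*g(4, n(-2)) = 15*(4 + (1/16 + (1/16)*(-2))) = 15*(4 + (1/16 - 1/8)) = 15*(4 - 1/16) = 15*(63/16) = 945/16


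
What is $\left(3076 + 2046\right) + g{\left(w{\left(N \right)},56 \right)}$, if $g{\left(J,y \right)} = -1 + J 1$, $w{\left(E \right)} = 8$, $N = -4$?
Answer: $5129$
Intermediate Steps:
$g{\left(J,y \right)} = -1 + J$
$\left(3076 + 2046\right) + g{\left(w{\left(N \right)},56 \right)} = \left(3076 + 2046\right) + \left(-1 + 8\right) = 5122 + 7 = 5129$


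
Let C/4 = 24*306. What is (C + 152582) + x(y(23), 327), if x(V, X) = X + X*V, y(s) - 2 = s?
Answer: 190460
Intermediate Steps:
C = 29376 (C = 4*(24*306) = 4*7344 = 29376)
y(s) = 2 + s
x(V, X) = X + V*X
(C + 152582) + x(y(23), 327) = (29376 + 152582) + 327*(1 + (2 + 23)) = 181958 + 327*(1 + 25) = 181958 + 327*26 = 181958 + 8502 = 190460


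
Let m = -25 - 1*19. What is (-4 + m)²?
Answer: 2304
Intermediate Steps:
m = -44 (m = -25 - 19 = -44)
(-4 + m)² = (-4 - 44)² = (-48)² = 2304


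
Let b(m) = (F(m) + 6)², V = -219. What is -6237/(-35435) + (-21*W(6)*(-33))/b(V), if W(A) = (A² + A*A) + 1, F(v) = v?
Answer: 230620852/178627835 ≈ 1.2911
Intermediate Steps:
W(A) = 1 + 2*A² (W(A) = (A² + A²) + 1 = 2*A² + 1 = 1 + 2*A²)
b(m) = (6 + m)² (b(m) = (m + 6)² = (6 + m)²)
-6237/(-35435) + (-21*W(6)*(-33))/b(V) = -6237/(-35435) + (-21*(1 + 2*6²)*(-33))/((6 - 219)²) = -6237*(-1/35435) + (-21*(1 + 2*36)*(-33))/((-213)²) = 6237/35435 + (-21*(1 + 72)*(-33))/45369 = 6237/35435 + (-21*73*(-33))*(1/45369) = 6237/35435 - 1533*(-33)*(1/45369) = 6237/35435 + 50589*(1/45369) = 6237/35435 + 5621/5041 = 230620852/178627835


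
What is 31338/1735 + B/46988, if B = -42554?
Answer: 699339377/40762090 ≈ 17.157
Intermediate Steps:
31338/1735 + B/46988 = 31338/1735 - 42554/46988 = 31338*(1/1735) - 42554*1/46988 = 31338/1735 - 21277/23494 = 699339377/40762090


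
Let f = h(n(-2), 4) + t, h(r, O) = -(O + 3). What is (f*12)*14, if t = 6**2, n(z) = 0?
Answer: 4872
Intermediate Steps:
h(r, O) = -3 - O (h(r, O) = -(3 + O) = -3 - O)
t = 36
f = 29 (f = (-3 - 1*4) + 36 = (-3 - 4) + 36 = -7 + 36 = 29)
(f*12)*14 = (29*12)*14 = 348*14 = 4872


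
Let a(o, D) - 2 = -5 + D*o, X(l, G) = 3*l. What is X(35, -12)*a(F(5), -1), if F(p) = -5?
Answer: 210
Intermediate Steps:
a(o, D) = -3 + D*o (a(o, D) = 2 + (-5 + D*o) = -3 + D*o)
X(35, -12)*a(F(5), -1) = (3*35)*(-3 - 1*(-5)) = 105*(-3 + 5) = 105*2 = 210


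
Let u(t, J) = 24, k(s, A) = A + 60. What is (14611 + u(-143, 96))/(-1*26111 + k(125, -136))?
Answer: -14635/26187 ≈ -0.55886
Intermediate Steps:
k(s, A) = 60 + A
(14611 + u(-143, 96))/(-1*26111 + k(125, -136)) = (14611 + 24)/(-1*26111 + (60 - 136)) = 14635/(-26111 - 76) = 14635/(-26187) = 14635*(-1/26187) = -14635/26187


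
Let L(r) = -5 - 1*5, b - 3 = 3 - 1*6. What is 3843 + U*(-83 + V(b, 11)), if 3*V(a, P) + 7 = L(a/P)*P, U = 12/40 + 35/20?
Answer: 35929/10 ≈ 3592.9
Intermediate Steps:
b = 0 (b = 3 + (3 - 1*6) = 3 + (3 - 6) = 3 - 3 = 0)
U = 41/20 (U = 12*(1/40) + 35*(1/20) = 3/10 + 7/4 = 41/20 ≈ 2.0500)
L(r) = -10 (L(r) = -5 - 5 = -10)
V(a, P) = -7/3 - 10*P/3 (V(a, P) = -7/3 + (-10*P)/3 = -7/3 - 10*P/3)
3843 + U*(-83 + V(b, 11)) = 3843 + 41*(-83 + (-7/3 - 10/3*11))/20 = 3843 + 41*(-83 + (-7/3 - 110/3))/20 = 3843 + 41*(-83 - 39)/20 = 3843 + (41/20)*(-122) = 3843 - 2501/10 = 35929/10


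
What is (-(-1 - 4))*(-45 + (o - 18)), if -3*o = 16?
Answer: -1025/3 ≈ -341.67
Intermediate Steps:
o = -16/3 (o = -⅓*16 = -16/3 ≈ -5.3333)
(-(-1 - 4))*(-45 + (o - 18)) = (-(-1 - 4))*(-45 + (-16/3 - 18)) = (-1*(-5))*(-45 - 70/3) = 5*(-205/3) = -1025/3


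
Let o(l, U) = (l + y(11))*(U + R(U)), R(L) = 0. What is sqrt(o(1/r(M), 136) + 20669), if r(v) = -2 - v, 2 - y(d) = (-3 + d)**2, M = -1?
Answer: sqrt(12101) ≈ 110.00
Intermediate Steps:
y(d) = 2 - (-3 + d)**2
o(l, U) = U*(-62 + l) (o(l, U) = (l + (2 - (-3 + 11)**2))*(U + 0) = (l + (2 - 1*8**2))*U = (l + (2 - 1*64))*U = (l + (2 - 64))*U = (l - 62)*U = (-62 + l)*U = U*(-62 + l))
sqrt(o(1/r(M), 136) + 20669) = sqrt(136*(-62 + 1/(-2 - 1*(-1))) + 20669) = sqrt(136*(-62 + 1/(-2 + 1)) + 20669) = sqrt(136*(-62 + 1/(-1)) + 20669) = sqrt(136*(-62 - 1) + 20669) = sqrt(136*(-63) + 20669) = sqrt(-8568 + 20669) = sqrt(12101)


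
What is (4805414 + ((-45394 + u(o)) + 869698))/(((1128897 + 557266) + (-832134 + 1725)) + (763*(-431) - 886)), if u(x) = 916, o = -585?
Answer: 5630634/526015 ≈ 10.704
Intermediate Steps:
(4805414 + ((-45394 + u(o)) + 869698))/(((1128897 + 557266) + (-832134 + 1725)) + (763*(-431) - 886)) = (4805414 + ((-45394 + 916) + 869698))/(((1128897 + 557266) + (-832134 + 1725)) + (763*(-431) - 886)) = (4805414 + (-44478 + 869698))/((1686163 - 830409) + (-328853 - 886)) = (4805414 + 825220)/(855754 - 329739) = 5630634/526015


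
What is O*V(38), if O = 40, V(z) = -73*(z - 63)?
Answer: 73000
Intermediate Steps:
V(z) = 4599 - 73*z (V(z) = -73*(-63 + z) = 4599 - 73*z)
O*V(38) = 40*(4599 - 73*38) = 40*(4599 - 2774) = 40*1825 = 73000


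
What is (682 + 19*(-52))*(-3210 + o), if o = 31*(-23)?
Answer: 1200438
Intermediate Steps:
o = -713
(682 + 19*(-52))*(-3210 + o) = (682 + 19*(-52))*(-3210 - 713) = (682 - 988)*(-3923) = -306*(-3923) = 1200438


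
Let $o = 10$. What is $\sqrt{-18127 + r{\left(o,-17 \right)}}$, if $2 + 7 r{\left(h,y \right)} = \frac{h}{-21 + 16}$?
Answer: $\frac{i \sqrt{888251}}{7} \approx 134.64 i$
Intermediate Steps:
$r{\left(h,y \right)} = - \frac{2}{7} - \frac{h}{35}$ ($r{\left(h,y \right)} = - \frac{2}{7} + \frac{h \frac{1}{-21 + 16}}{7} = - \frac{2}{7} + \frac{h \frac{1}{-5}}{7} = - \frac{2}{7} + \frac{h \left(- \frac{1}{5}\right)}{7} = - \frac{2}{7} + \frac{\left(- \frac{1}{5}\right) h}{7} = - \frac{2}{7} - \frac{h}{35}$)
$\sqrt{-18127 + r{\left(o,-17 \right)}} = \sqrt{-18127 - \frac{4}{7}} = \sqrt{- \frac{126893}{7}} = \frac{i \sqrt{888251}}{7}$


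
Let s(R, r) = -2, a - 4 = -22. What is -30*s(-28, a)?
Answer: 60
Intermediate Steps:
a = -18 (a = 4 - 22 = -18)
-30*s(-28, a) = -30*(-2) = 60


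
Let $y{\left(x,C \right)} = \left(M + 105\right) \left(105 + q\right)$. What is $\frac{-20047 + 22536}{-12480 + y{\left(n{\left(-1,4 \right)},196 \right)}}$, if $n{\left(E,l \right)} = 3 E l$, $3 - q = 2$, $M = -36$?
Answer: $- \frac{2489}{5166} \approx -0.4818$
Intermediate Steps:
$q = 1$ ($q = 3 - 2 = 1$)
$n{\left(E,l \right)} = 3 E l$
$y{\left(x,C \right)} = 7314$ ($y{\left(x,C \right)} = \left(-36 + 105\right) \left(105 + 1\right) = 69 \cdot 106 = 7314$)
$\frac{-20047 + 22536}{-12480 + y{\left(n{\left(-1,4 \right)},196 \right)}} = \frac{-20047 + 22536}{-12480 + 7314} = \frac{2489}{-5166} = 2489 \left(- \frac{1}{5166}\right) = - \frac{2489}{5166}$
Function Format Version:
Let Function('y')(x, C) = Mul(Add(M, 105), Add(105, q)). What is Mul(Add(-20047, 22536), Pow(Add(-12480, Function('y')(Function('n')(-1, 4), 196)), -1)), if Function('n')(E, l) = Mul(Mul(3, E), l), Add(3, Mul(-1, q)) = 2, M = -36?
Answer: Rational(-2489, 5166) ≈ -0.48180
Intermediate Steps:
q = 1 (q = Add(3, Mul(-1, 2)) = Add(3, -2) = 1)
Function('n')(E, l) = Mul(3, E, l)
Function('y')(x, C) = 7314 (Function('y')(x, C) = Mul(Add(-36, 105), Add(105, 1)) = Mul(69, 106) = 7314)
Mul(Add(-20047, 22536), Pow(Add(-12480, Function('y')(Function('n')(-1, 4), 196)), -1)) = Mul(Add(-20047, 22536), Pow(Add(-12480, 7314), -1)) = Mul(2489, Pow(-5166, -1)) = Mul(2489, Rational(-1, 5166)) = Rational(-2489, 5166)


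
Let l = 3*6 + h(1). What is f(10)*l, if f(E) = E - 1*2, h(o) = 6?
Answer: 192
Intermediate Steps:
l = 24 (l = 3*6 + 6 = 18 + 6 = 24)
f(E) = -2 + E (f(E) = E - 2 = -2 + E)
f(10)*l = (-2 + 10)*24 = 8*24 = 192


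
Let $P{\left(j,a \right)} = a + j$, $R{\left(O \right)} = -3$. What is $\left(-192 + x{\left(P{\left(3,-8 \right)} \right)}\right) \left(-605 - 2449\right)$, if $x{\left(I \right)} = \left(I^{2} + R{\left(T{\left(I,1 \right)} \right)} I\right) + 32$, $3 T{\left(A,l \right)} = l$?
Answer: $366480$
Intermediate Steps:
$T{\left(A,l \right)} = \frac{l}{3}$
$x{\left(I \right)} = 32 + I^{2} - 3 I$ ($x{\left(I \right)} = \left(I^{2} - 3 I\right) + 32 = 32 + I^{2} - 3 I$)
$\left(-192 + x{\left(P{\left(3,-8 \right)} \right)}\right) \left(-605 - 2449\right) = \left(-192 + \left(32 + \left(-8 + 3\right)^{2} - 3 \left(-8 + 3\right)\right)\right) \left(-605 - 2449\right) = \left(-192 + \left(32 + \left(-5\right)^{2} - -15\right)\right) \left(-3054\right) = \left(-192 + \left(32 + 25 + 15\right)\right) \left(-3054\right) = \left(-192 + 72\right) \left(-3054\right) = \left(-120\right) \left(-3054\right) = 366480$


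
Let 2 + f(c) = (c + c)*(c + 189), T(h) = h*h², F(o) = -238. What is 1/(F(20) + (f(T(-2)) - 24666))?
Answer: -1/27802 ≈ -3.5969e-5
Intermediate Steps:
T(h) = h³
f(c) = -2 + 2*c*(189 + c) (f(c) = -2 + (c + c)*(c + 189) = -2 + (2*c)*(189 + c) = -2 + 2*c*(189 + c))
1/(F(20) + (f(T(-2)) - 24666)) = 1/(-238 + ((-2 + 2*((-2)³)² + 378*(-2)³) - 24666)) = 1/(-238 + ((-2 + 2*(-8)² + 378*(-8)) - 24666)) = 1/(-238 + ((-2 + 2*64 - 3024) - 24666)) = 1/(-238 + ((-2 + 128 - 3024) - 24666)) = 1/(-238 + (-2898 - 24666)) = 1/(-238 - 27564) = 1/(-27802) = -1/27802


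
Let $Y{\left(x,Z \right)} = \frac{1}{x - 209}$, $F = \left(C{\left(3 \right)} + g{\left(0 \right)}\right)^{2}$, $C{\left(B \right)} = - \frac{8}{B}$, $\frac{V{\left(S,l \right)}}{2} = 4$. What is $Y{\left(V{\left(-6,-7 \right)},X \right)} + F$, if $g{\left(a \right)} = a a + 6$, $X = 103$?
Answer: $\frac{6697}{603} \approx 11.106$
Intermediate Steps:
$V{\left(S,l \right)} = 8$ ($V{\left(S,l \right)} = 2 \cdot 4 = 8$)
$g{\left(a \right)} = 6 + a^{2}$ ($g{\left(a \right)} = a^{2} + 6 = 6 + a^{2}$)
$F = \frac{100}{9}$ ($F = \left(- \frac{8}{3} + \left(6 + 0^{2}\right)\right)^{2} = \left(\left(-8\right) \frac{1}{3} + \left(6 + 0\right)\right)^{2} = \left(- \frac{8}{3} + 6\right)^{2} = \left(\frac{10}{3}\right)^{2} = \frac{100}{9} \approx 11.111$)
$Y{\left(x,Z \right)} = \frac{1}{-209 + x}$
$Y{\left(V{\left(-6,-7 \right)},X \right)} + F = \frac{1}{-209 + 8} + \frac{100}{9} = \frac{1}{-201} + \frac{100}{9} = - \frac{1}{201} + \frac{100}{9} = \frac{6697}{603}$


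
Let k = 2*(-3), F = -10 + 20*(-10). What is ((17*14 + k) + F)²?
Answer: 484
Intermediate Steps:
F = -210 (F = -10 - 200 = -210)
k = -6
((17*14 + k) + F)² = ((17*14 - 6) - 210)² = ((238 - 6) - 210)² = (232 - 210)² = 22² = 484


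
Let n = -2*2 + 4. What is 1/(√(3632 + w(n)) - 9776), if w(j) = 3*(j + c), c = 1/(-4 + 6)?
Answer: -1504/14702545 - √86/14702545 ≈ -0.00010293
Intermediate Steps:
n = 0 (n = -4 + 4 = 0)
c = ½ (c = 1/2 = ½ ≈ 0.50000)
w(j) = 3/2 + 3*j (w(j) = 3*(j + ½) = 3*(½ + j) = 3/2 + 3*j)
1/(√(3632 + w(n)) - 9776) = 1/(√(3632 + (3/2 + 3*0)) - 9776) = 1/(√(3632 + (3/2 + 0)) - 9776) = 1/(√(3632 + 3/2) - 9776) = 1/(√(7267/2) - 9776) = 1/(13*√86/2 - 9776) = 1/(-9776 + 13*√86/2)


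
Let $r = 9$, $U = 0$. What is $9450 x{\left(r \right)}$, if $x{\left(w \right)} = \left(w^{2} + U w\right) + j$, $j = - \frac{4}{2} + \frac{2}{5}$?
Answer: $750330$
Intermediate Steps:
$j = - \frac{8}{5}$ ($j = \left(-4\right) \frac{1}{2} + 2 \cdot \frac{1}{5} = -2 + \frac{2}{5} = - \frac{8}{5} \approx -1.6$)
$x{\left(w \right)} = - \frac{8}{5} + w^{2}$ ($x{\left(w \right)} = \left(w^{2} + 0 w\right) - \frac{8}{5} = \left(w^{2} + 0\right) - \frac{8}{5} = w^{2} - \frac{8}{5} = - \frac{8}{5} + w^{2}$)
$9450 x{\left(r \right)} = 9450 \left(- \frac{8}{5} + 9^{2}\right) = 9450 \left(- \frac{8}{5} + 81\right) = 9450 \cdot \frac{397}{5} = 750330$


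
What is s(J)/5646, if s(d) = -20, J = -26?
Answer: -10/2823 ≈ -0.0035423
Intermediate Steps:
s(J)/5646 = -20/5646 = -20*1/5646 = -10/2823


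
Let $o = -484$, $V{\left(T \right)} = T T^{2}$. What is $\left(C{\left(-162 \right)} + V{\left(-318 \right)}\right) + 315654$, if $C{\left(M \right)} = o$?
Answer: $-31842262$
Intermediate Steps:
$V{\left(T \right)} = T^{3}$
$C{\left(M \right)} = -484$
$\left(C{\left(-162 \right)} + V{\left(-318 \right)}\right) + 315654 = \left(-484 + \left(-318\right)^{3}\right) + 315654 = \left(-484 - 32157432\right) + 315654 = -32157916 + 315654 = -31842262$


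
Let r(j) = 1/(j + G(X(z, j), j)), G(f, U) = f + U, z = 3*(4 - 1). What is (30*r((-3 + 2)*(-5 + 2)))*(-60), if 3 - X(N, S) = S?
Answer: -300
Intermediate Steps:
z = 9 (z = 3*3 = 9)
X(N, S) = 3 - S
G(f, U) = U + f
r(j) = 1/(3 + j) (r(j) = 1/(j + (j + (3 - j))) = 1/(j + 3) = 1/(3 + j))
(30*r((-3 + 2)*(-5 + 2)))*(-60) = (30/(3 + (-3 + 2)*(-5 + 2)))*(-60) = (30/(3 - 1*(-3)))*(-60) = (30/(3 + 3))*(-60) = (30/6)*(-60) = (30*(⅙))*(-60) = 5*(-60) = -300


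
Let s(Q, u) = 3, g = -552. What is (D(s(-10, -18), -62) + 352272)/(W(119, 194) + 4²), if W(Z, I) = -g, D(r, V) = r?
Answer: 352275/568 ≈ 620.20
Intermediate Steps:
W(Z, I) = 552 (W(Z, I) = -1*(-552) = 552)
(D(s(-10, -18), -62) + 352272)/(W(119, 194) + 4²) = (3 + 352272)/(552 + 4²) = 352275/(552 + 16) = 352275/568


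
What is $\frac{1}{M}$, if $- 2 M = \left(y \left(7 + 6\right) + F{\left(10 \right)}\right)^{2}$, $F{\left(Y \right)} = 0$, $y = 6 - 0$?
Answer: $- \frac{1}{3042} \approx -0.00032873$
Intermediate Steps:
$y = 6$ ($y = 6 + 0 = 6$)
$M = -3042$ ($M = - \frac{\left(6 \left(7 + 6\right) + 0\right)^{2}}{2} = - \frac{\left(6 \cdot 13 + 0\right)^{2}}{2} = - \frac{\left(78 + 0\right)^{2}}{2} = - \frac{78^{2}}{2} = \left(- \frac{1}{2}\right) 6084 = -3042$)
$\frac{1}{M} = \frac{1}{-3042} = - \frac{1}{3042}$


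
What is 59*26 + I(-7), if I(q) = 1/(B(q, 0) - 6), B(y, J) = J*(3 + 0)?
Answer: 9203/6 ≈ 1533.8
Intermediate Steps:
B(y, J) = 3*J (B(y, J) = J*3 = 3*J)
I(q) = -1/6 (I(q) = 1/(3*0 - 6) = 1/(0 - 6) = 1/(-6) = -1/6)
59*26 + I(-7) = 59*26 - 1/6 = 1534 - 1/6 = 9203/6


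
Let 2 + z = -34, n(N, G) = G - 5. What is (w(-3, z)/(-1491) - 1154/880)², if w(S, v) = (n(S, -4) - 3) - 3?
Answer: 80979515761/47820942400 ≈ 1.6934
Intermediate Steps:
n(N, G) = -5 + G
z = -36 (z = -2 - 34 = -36)
w(S, v) = -15 (w(S, v) = ((-5 - 4) - 3) - 3 = (-9 - 3) - 3 = -12 - 3 = -15)
(w(-3, z)/(-1491) - 1154/880)² = (-15/(-1491) - 1154/880)² = (-15*(-1/1491) - 1154*1/880)² = (5/497 - 577/440)² = (-284569/218680)² = 80979515761/47820942400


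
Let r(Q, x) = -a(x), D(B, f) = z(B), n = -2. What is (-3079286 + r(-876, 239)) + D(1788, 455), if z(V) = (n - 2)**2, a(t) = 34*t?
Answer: -3087396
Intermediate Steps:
z(V) = 16 (z(V) = (-2 - 2)**2 = (-4)**2 = 16)
D(B, f) = 16
r(Q, x) = -34*x
(-3079286 + r(-876, 239)) + D(1788, 455) = (-3079286 - 34*239) + 16 = (-3079286 - 8126) + 16 = -3087412 + 16 = -3087396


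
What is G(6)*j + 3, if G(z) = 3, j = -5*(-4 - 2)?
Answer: 93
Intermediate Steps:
j = 30 (j = -5*(-6) = 30)
G(6)*j + 3 = 3*30 + 3 = 90 + 3 = 93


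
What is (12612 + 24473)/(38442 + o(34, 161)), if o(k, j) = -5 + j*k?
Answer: 37085/43911 ≈ 0.84455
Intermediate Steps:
(12612 + 24473)/(38442 + o(34, 161)) = (12612 + 24473)/(38442 + (-5 + 161*34)) = 37085/(38442 + (-5 + 5474)) = 37085/(38442 + 5469) = 37085/43911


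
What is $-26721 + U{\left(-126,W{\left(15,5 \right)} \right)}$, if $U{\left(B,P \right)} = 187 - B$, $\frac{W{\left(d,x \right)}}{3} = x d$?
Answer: $-26408$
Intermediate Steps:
$W{\left(d,x \right)} = 3 d x$ ($W{\left(d,x \right)} = 3 x d = 3 d x$)
$-26721 + U{\left(-126,W{\left(15,5 \right)} \right)} = -26721 + \left(187 - -126\right) = -26721 + \left(187 + 126\right) = -26721 + 313 = -26408$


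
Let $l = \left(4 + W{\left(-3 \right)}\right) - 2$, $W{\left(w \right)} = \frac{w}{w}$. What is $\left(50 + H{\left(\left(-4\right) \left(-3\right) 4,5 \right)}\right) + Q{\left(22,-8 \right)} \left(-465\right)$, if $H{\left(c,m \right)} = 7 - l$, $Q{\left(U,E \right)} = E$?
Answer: $3774$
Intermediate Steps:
$W{\left(w \right)} = 1$
$l = 3$ ($l = \left(4 + 1\right) - 2 = 5 - 2 = 3$)
$H{\left(c,m \right)} = 4$ ($H{\left(c,m \right)} = 7 - 3 = 4$)
$\left(50 + H{\left(\left(-4\right) \left(-3\right) 4,5 \right)}\right) + Q{\left(22,-8 \right)} \left(-465\right) = \left(50 + 4\right) - -3720 = 54 + 3720 = 3774$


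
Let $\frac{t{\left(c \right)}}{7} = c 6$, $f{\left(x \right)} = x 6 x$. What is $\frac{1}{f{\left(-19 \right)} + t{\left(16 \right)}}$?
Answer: $\frac{1}{2838} \approx 0.00035236$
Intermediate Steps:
$f{\left(x \right)} = 6 x^{2}$ ($f{\left(x \right)} = 6 x x = 6 x^{2}$)
$t{\left(c \right)} = 42 c$ ($t{\left(c \right)} = 7 c 6 = 7 \cdot 6 c = 42 c$)
$\frac{1}{f{\left(-19 \right)} + t{\left(16 \right)}} = \frac{1}{6 \left(-19\right)^{2} + 42 \cdot 16} = \frac{1}{6 \cdot 361 + 672} = \frac{1}{2166 + 672} = \frac{1}{2838}$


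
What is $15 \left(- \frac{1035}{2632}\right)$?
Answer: $- \frac{15525}{2632} \approx -5.8986$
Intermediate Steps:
$15 \left(- \frac{1035}{2632}\right) = - \frac{15525}{2632}$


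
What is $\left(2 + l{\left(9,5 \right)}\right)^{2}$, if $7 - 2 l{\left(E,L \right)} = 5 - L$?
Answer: $\frac{121}{4} \approx 30.25$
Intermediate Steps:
$l{\left(E,L \right)} = 1 + \frac{L}{2}$ ($l{\left(E,L \right)} = \frac{7}{2} - \frac{5 - L}{2} = \frac{7}{2} + \left(- \frac{5}{2} + \frac{L}{2}\right) = 1 + \frac{L}{2}$)
$\left(2 + l{\left(9,5 \right)}\right)^{2} = \left(2 + \left(1 + \frac{1}{2} \cdot 5\right)\right)^{2} = \left(2 + \left(1 + \frac{5}{2}\right)\right)^{2} = \left(2 + \frac{7}{2}\right)^{2} = \left(\frac{11}{2}\right)^{2} = \frac{121}{4}$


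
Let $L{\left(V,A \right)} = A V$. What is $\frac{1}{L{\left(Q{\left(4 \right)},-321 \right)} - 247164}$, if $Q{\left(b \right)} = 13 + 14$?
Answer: $- \frac{1}{255831} \approx -3.9088 \cdot 10^{-6}$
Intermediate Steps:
$Q{\left(b \right)} = 27$
$\frac{1}{L{\left(Q{\left(4 \right)},-321 \right)} - 247164} = \frac{1}{\left(-321\right) 27 - 247164} = \frac{1}{-8667 - 247164} = \frac{1}{-255831} = - \frac{1}{255831}$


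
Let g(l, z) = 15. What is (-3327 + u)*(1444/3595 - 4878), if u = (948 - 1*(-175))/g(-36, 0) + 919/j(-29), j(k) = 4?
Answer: 1589921669669/107850 ≈ 1.4742e+7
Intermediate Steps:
u = 18277/60 (u = (948 - 1*(-175))/15 + 919/4 = (948 + 175)*(1/15) + 919*(¼) = 1123*(1/15) + 919/4 = 1123/15 + 919/4 = 18277/60 ≈ 304.62)
(-3327 + u)*(1444/3595 - 4878) = (-3327 + 18277/60)*(1444/3595 - 4878) = -181343*(1444*(1/3595) - 4878)/60 = -181343*(1444/3595 - 4878)/60 = -181343/60*(-17534966/3595) = 1589921669669/107850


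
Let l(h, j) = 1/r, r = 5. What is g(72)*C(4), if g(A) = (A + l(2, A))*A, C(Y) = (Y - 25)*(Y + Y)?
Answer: -4366656/5 ≈ -8.7333e+5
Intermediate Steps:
l(h, j) = ⅕ (l(h, j) = 1/5 = ⅕)
C(Y) = 2*Y*(-25 + Y) (C(Y) = (-25 + Y)*(2*Y) = 2*Y*(-25 + Y))
g(A) = A*(⅕ + A) (g(A) = (A + ⅕)*A = (⅕ + A)*A = A*(⅕ + A))
g(72)*C(4) = (72*(⅕ + 72))*(2*4*(-25 + 4)) = (72*(361/5))*(2*4*(-21)) = (25992/5)*(-168) = -4366656/5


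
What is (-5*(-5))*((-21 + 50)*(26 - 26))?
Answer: 0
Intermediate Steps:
(-5*(-5))*((-21 + 50)*(26 - 26)) = 25*(29*0) = 25*0 = 0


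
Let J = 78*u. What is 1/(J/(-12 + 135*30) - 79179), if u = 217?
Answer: -673/53284646 ≈ -1.2630e-5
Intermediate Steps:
J = 16926 (J = 78*217 = 16926)
1/(J/(-12 + 135*30) - 79179) = 1/(16926/(-12 + 135*30) - 79179) = 1/(16926/(-12 + 4050) - 79179) = 1/(16926/4038 - 79179) = 1/(16926*(1/4038) - 79179) = 1/(2821/673 - 79179) = 1/(-53284646/673) = -673/53284646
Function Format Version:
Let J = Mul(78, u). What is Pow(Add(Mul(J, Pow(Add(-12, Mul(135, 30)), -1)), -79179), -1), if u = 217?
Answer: Rational(-673, 53284646) ≈ -1.2630e-5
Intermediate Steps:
J = 16926 (J = Mul(78, 217) = 16926)
Pow(Add(Mul(J, Pow(Add(-12, Mul(135, 30)), -1)), -79179), -1) = Pow(Add(Mul(16926, Pow(Add(-12, Mul(135, 30)), -1)), -79179), -1) = Pow(Add(Mul(16926, Pow(Add(-12, 4050), -1)), -79179), -1) = Pow(Add(Mul(16926, Pow(4038, -1)), -79179), -1) = Pow(Add(Mul(16926, Rational(1, 4038)), -79179), -1) = Pow(Add(Rational(2821, 673), -79179), -1) = Pow(Rational(-53284646, 673), -1) = Rational(-673, 53284646)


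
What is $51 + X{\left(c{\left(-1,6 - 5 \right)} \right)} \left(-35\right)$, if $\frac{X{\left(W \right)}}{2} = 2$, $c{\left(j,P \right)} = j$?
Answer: $-89$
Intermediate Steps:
$X{\left(W \right)} = 4$ ($X{\left(W \right)} = 2 \cdot 2 = 4$)
$51 + X{\left(c{\left(-1,6 - 5 \right)} \right)} \left(-35\right) = 51 + 4 \left(-35\right) = 51 - 140 = -89$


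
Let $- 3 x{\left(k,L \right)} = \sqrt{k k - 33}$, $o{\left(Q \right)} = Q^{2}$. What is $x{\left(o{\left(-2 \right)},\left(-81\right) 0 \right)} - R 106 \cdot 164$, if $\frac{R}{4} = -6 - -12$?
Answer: $-417216 - \frac{i \sqrt{17}}{3} \approx -4.1722 \cdot 10^{5} - 1.3744 i$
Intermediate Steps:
$R = 24$ ($R = 4 \left(-6 - -12\right) = 4 \left(-6 + 12\right) = 4 \cdot 6 = 24$)
$x{\left(k,L \right)} = - \frac{\sqrt{-33 + k^{2}}}{3}$ ($x{\left(k,L \right)} = - \frac{\sqrt{k k - 33}}{3} = - \frac{\sqrt{k^{2} - 33}}{3} = - \frac{\sqrt{-33 + k^{2}}}{3}$)
$x{\left(o{\left(-2 \right)},\left(-81\right) 0 \right)} - R 106 \cdot 164 = - \frac{\sqrt{-33 + \left(\left(-2\right)^{2}\right)^{2}}}{3} - 24 \cdot 106 \cdot 164 = - \frac{\sqrt{-33 + 4^{2}}}{3} - 2544 \cdot 164 = - \frac{\sqrt{-33 + 16}}{3} - 417216 = - \frac{\sqrt{-17}}{3} - 417216 = - \frac{i \sqrt{17}}{3} - 417216 = -417216 - \frac{i \sqrt{17}}{3}$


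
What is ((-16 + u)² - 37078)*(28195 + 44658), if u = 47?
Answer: -2631231801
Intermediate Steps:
((-16 + u)² - 37078)*(28195 + 44658) = ((-16 + 47)² - 37078)*(28195 + 44658) = (31² - 37078)*72853 = (961 - 37078)*72853 = -36117*72853 = -2631231801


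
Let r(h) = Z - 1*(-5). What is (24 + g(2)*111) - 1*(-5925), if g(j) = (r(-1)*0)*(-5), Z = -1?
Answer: 5949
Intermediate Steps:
r(h) = 4 (r(h) = -1 - 1*(-5) = -1 + 5 = 4)
g(j) = 0 (g(j) = (4*0)*(-5) = 0*(-5) = 0)
(24 + g(2)*111) - 1*(-5925) = (24 + 0*111) - 1*(-5925) = (24 + 0) + 5925 = 24 + 5925 = 5949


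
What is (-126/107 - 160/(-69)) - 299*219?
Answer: -483437797/7383 ≈ -65480.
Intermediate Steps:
(-126/107 - 160/(-69)) - 299*219 = (-126*1/107 - 160*(-1/69)) - 65481 = (-126/107 + 160/69) - 65481 = 8426/7383 - 65481 = -483437797/7383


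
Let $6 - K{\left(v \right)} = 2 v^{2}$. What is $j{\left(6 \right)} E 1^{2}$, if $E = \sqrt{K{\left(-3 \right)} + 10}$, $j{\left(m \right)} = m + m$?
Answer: $12 i \sqrt{2} \approx 16.971 i$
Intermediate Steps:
$j{\left(m \right)} = 2 m$
$K{\left(v \right)} = 6 - 2 v^{2}$
$E = i \sqrt{2}$ ($E = \sqrt{\left(6 - 2 \left(-3\right)^{2}\right) + 10} = \sqrt{\left(6 - 18\right) + 10} = \sqrt{-12 + 10} = \sqrt{-2} = i \sqrt{2} \approx 1.4142 i$)
$j{\left(6 \right)} E 1^{2} = 2 \cdot 6 i \sqrt{2} \cdot 1^{2} = 12 i \sqrt{2} \cdot 1 = 12 i \sqrt{2}$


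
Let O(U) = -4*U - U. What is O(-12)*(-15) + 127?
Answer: -773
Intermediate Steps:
O(U) = -5*U
O(-12)*(-15) + 127 = -5*(-12)*(-15) + 127 = 60*(-15) + 127 = -900 + 127 = -773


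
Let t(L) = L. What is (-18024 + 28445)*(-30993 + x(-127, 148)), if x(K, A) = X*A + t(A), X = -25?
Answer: -359993445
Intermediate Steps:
x(K, A) = -24*A (x(K, A) = -25*A + A = -24*A)
(-18024 + 28445)*(-30993 + x(-127, 148)) = (-18024 + 28445)*(-30993 - 24*148) = 10421*(-30993 - 3552) = 10421*(-34545) = -359993445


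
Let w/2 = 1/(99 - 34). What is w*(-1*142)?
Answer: -284/65 ≈ -4.3692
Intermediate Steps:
w = 2/65 (w = 2/(99 - 34) = 2/65 ≈ 0.030769)
w*(-1*142) = 2*(-1*142)/65 = (2/65)*(-142) = -284/65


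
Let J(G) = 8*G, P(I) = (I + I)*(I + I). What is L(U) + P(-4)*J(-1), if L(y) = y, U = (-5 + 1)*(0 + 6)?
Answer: -536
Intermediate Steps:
P(I) = 4*I² (P(I) = (2*I)*(2*I) = 4*I²)
U = -24 (U = -4*6 = -24)
L(U) + P(-4)*J(-1) = -24 + (4*(-4)²)*(8*(-1)) = -24 + (4*16)*(-8) = -24 + 64*(-8) = -24 - 512 = -536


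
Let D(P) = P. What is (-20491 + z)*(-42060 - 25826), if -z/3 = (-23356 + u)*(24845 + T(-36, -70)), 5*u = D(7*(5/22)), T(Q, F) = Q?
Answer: -1298048289941039/11 ≈ -1.1800e+14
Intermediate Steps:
u = 7/22 (u = (7*(5/22))/5 = (1/5)*(35/22) = 7/22 ≈ 0.31818)
z = 38242453275/22 (z = -3*(-23356 + 7/22)*(24845 - 36) = -(-1541475)*24809/22 = -3*(-12747484425/22) = 38242453275/22 ≈ 1.7383e+9)
(-20491 + z)*(-42060 - 25826) = (-20491 + 38242453275/22)*(-42060 - 25826) = (38242002473/22)*(-67886) = -1298048289941039/11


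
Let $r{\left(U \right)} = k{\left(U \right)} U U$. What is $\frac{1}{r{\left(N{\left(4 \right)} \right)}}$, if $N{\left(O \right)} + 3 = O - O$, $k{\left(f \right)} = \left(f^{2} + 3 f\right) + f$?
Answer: $- \frac{1}{27} \approx -0.037037$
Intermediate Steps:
$k{\left(f \right)} = f^{2} + 4 f$
$N{\left(O \right)} = -3$ ($N{\left(O \right)} = -3 + \left(O - O\right) = -3 + 0 = -3$)
$r{\left(U \right)} = U^{3} \left(4 + U\right)$ ($r{\left(U \right)} = U \left(4 + U\right) U U = U^{2} \left(4 + U\right) U = U^{3} \left(4 + U\right)$)
$\frac{1}{r{\left(N{\left(4 \right)} \right)}} = \frac{1}{\left(-3\right)^{3} \left(4 - 3\right)} = \frac{1}{\left(-27\right) 1} = \frac{1}{-27} = - \frac{1}{27}$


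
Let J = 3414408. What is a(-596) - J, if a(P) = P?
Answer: -3415004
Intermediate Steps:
a(-596) - J = -596 - 1*3414408 = -596 - 3414408 = -3415004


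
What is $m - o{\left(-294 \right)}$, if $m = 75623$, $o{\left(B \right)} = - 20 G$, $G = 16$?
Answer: $75943$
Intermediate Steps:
$o{\left(B \right)} = -320$ ($o{\left(B \right)} = \left(-20\right) 16 = -320$)
$m - o{\left(-294 \right)} = 75623 - -320 = 75623 + 320 = 75943$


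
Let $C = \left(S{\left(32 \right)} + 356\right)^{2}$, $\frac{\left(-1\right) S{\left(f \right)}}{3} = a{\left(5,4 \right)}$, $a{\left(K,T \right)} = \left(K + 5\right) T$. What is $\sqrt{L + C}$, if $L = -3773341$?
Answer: $i \sqrt{3717645} \approx 1928.1 i$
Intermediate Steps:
$a{\left(K,T \right)} = T \left(5 + K\right)$ ($a{\left(K,T \right)} = \left(5 + K\right) T = T \left(5 + K\right)$)
$S{\left(f \right)} = -120$ ($S{\left(f \right)} = - 3 \cdot 4 \left(5 + 5\right) = - 3 \cdot 4 \cdot 10 = \left(-3\right) 40 = -120$)
$C = 55696$ ($C = \left(-120 + 356\right)^{2} = 236^{2} = 55696$)
$\sqrt{L + C} = \sqrt{-3773341 + 55696} = \sqrt{-3717645} = i \sqrt{3717645}$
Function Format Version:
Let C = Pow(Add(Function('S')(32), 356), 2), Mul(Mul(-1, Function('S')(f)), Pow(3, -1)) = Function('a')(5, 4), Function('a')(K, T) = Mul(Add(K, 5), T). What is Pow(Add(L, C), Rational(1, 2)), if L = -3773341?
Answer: Mul(I, Pow(3717645, Rational(1, 2))) ≈ Mul(1928.1, I)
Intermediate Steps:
Function('a')(K, T) = Mul(T, Add(5, K)) (Function('a')(K, T) = Mul(Add(5, K), T) = Mul(T, Add(5, K)))
Function('S')(f) = -120 (Function('S')(f) = Mul(-3, Mul(4, Add(5, 5))) = Mul(-3, Mul(4, 10)) = Mul(-3, 40) = -120)
C = 55696 (C = Pow(Add(-120, 356), 2) = Pow(236, 2) = 55696)
Pow(Add(L, C), Rational(1, 2)) = Pow(Add(-3773341, 55696), Rational(1, 2)) = Pow(-3717645, Rational(1, 2)) = Mul(I, Pow(3717645, Rational(1, 2)))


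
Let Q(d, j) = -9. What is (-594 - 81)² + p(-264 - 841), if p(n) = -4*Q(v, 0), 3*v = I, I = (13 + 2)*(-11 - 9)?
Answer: 455661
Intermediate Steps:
I = -300 (I = 15*(-20) = -300)
v = -100 (v = (⅓)*(-300) = -100)
p(n) = 36 (p(n) = -4*(-9) = 36)
(-594 - 81)² + p(-264 - 841) = (-594 - 81)² + 36 = (-675)² + 36 = 455625 + 36 = 455661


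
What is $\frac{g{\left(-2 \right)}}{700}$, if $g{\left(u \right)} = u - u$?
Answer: $0$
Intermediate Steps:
$g{\left(u \right)} = 0$
$\frac{g{\left(-2 \right)}}{700} = \frac{0}{700} = 0 \cdot \frac{1}{700} = 0$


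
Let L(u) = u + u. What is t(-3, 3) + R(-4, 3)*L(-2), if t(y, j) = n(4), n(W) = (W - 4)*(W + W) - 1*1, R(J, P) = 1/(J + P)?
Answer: 3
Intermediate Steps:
n(W) = -1 + 2*W*(-4 + W) (n(W) = (-4 + W)*(2*W) - 1 = 2*W*(-4 + W) - 1 = -1 + 2*W*(-4 + W))
t(y, j) = -1 (t(y, j) = -1 - 8*4 + 2*4² = -1 - 32 + 2*16 = -1 - 32 + 32 = -1)
L(u) = 2*u
t(-3, 3) + R(-4, 3)*L(-2) = -1 + (2*(-2))/(-4 + 3) = -1 - 4/(-1) = -1 - 1*(-4) = -1 + 4 = 3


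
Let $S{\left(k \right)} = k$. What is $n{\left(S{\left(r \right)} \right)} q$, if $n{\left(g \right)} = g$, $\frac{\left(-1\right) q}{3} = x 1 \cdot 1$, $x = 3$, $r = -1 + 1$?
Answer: $0$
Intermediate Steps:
$r = 0$
$q = -9$ ($q = - 3 \cdot 3 \cdot 1 \cdot 1 = - 3 \cdot 3 \cdot 1 = \left(-3\right) 3 = -9$)
$n{\left(S{\left(r \right)} \right)} q = 0 \left(-9\right) = 0$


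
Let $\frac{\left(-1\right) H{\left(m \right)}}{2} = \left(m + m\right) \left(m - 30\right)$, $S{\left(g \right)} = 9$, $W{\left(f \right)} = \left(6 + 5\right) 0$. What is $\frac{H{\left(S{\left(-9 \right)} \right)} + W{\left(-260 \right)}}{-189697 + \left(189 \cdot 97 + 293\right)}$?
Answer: $- \frac{756}{171071} \approx -0.0044192$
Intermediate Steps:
$W{\left(f \right)} = 0$ ($W{\left(f \right)} = 11 \cdot 0 = 0$)
$H{\left(m \right)} = - 4 m \left(-30 + m\right)$ ($H{\left(m \right)} = - 2 \left(m + m\right) \left(m - 30\right) = - 2 \cdot 2 m \left(-30 + m\right) = - 4 m \left(-30 + m\right)$)
$\frac{H{\left(S{\left(-9 \right)} \right)} + W{\left(-260 \right)}}{-189697 + \left(189 \cdot 97 + 293\right)} = \frac{4 \cdot 9 \left(30 - 9\right) + 0}{-189697 + \left(189 \cdot 97 + 293\right)} = \frac{4 \cdot 9 \left(30 - 9\right) + 0}{-189697 + \left(18333 + 293\right)} = \frac{4 \cdot 9 \cdot 21 + 0}{-189697 + 18626} = \frac{756 + 0}{-171071} = 756 \left(- \frac{1}{171071}\right) = - \frac{756}{171071}$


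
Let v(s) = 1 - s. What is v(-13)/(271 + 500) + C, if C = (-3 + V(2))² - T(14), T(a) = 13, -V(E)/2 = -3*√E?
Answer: 52442/771 - 36*√2 ≈ 17.106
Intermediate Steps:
V(E) = 6*√E (V(E) = -(-6)*√E = 6*√E)
C = -13 + (-3 + 6*√2)² (C = (-3 + 6*√2)² - 1*13 = (-3 + 6*√2)² - 13 = -13 + (-3 + 6*√2)² ≈ 17.088)
v(-13)/(271 + 500) + C = (1 - 1*(-13))/(271 + 500) + (68 - 36*√2) = (1 + 13)/771 + (68 - 36*√2) = (1/771)*14 + (68 - 36*√2) = 14/771 + (68 - 36*√2) = 52442/771 - 36*√2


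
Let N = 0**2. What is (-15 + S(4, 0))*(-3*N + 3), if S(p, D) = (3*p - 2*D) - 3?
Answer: -18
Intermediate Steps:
N = 0
S(p, D) = -3 - 2*D + 3*p (S(p, D) = (-2*D + 3*p) - 3 = -3 - 2*D + 3*p)
(-15 + S(4, 0))*(-3*N + 3) = (-15 + (-3 - 2*0 + 3*4))*(-3*0 + 3) = (-15 + (-3 + 0 + 12))*(0 + 3) = (-15 + 9)*3 = -6*3 = -18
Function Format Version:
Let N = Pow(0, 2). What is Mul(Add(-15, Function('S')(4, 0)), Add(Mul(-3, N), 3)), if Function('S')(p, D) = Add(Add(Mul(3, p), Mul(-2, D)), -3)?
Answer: -18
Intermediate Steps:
N = 0
Function('S')(p, D) = Add(-3, Mul(-2, D), Mul(3, p)) (Function('S')(p, D) = Add(Add(Mul(-2, D), Mul(3, p)), -3) = Add(-3, Mul(-2, D), Mul(3, p)))
Mul(Add(-15, Function('S')(4, 0)), Add(Mul(-3, N), 3)) = Mul(Add(-15, Add(-3, Mul(-2, 0), Mul(3, 4))), Add(Mul(-3, 0), 3)) = Mul(Add(-15, Add(-3, 0, 12)), Add(0, 3)) = Mul(Add(-15, 9), 3) = Mul(-6, 3) = -18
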